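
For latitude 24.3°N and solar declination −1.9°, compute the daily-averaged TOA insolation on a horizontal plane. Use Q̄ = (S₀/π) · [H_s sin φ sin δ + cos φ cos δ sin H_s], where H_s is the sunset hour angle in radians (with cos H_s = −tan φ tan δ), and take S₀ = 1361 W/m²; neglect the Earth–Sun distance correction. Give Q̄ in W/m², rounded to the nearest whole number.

cos H_s = −tan(24.3°) · tan(-1.9°) = 0.0150, so H_s = arccos(0.0150) = 89.14°. In radians, H_s = 1.5558.
H_s sin φ sin δ = 1.5558 × 0.4115 × -0.0332 = -0.0213.
cos φ cos δ sin H_s = 0.9114 × 0.9995 × 0.9999 = 0.9109.
Q̄ = (1361/π) × (-0.0213 + 0.9109) = 433.22 × 0.8896 = 385.39 W/m².

385 W/m²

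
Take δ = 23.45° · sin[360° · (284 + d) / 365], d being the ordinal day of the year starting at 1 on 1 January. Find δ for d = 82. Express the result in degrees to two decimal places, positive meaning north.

360 × (284 + 82) / 365 = 360.986°; sin(360.986°) = 0.0172.
δ = 23.45 × 0.0172 = 0.403° ≈ +0.40°.

+0.40°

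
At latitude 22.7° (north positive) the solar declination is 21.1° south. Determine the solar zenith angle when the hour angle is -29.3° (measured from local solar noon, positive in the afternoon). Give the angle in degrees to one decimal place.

cos θ_z = sin φ sin δ + cos φ cos δ cos H = (0.3859)(-0.3600) + (0.9225)(0.9330)(0.8721) = 0.6117.
θ_z = arccos(0.6117) = 52.29°.

52.3°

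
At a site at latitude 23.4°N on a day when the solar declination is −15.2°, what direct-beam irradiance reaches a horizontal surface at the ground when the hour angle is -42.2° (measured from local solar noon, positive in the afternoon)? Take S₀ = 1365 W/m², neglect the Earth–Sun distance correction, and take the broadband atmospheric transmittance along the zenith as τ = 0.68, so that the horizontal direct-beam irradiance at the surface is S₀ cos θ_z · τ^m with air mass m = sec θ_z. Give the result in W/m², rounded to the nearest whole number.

375 W/m²

cos θ_z = sin(23.4°) sin(-15.2°) + cos(23.4°) cos(-15.2°) cos(-42.20°) = -0.1041 + 0.6561 = 0.5520.
Air mass m = 1/cos θ_z = 1/0.5520 = 1.812; τ^m = 0.68^1.812 = 0.4972.
Surface direct beam = 1365 × 0.5520 × 0.4972 = 374.63 W/m².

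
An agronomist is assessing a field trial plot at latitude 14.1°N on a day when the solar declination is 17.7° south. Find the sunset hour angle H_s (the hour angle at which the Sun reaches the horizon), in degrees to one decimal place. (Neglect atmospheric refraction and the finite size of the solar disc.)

The sunset hour angle satisfies cos H_s = −tan φ tan δ = 0.0802, giving H_s = 85.40°.

85.4°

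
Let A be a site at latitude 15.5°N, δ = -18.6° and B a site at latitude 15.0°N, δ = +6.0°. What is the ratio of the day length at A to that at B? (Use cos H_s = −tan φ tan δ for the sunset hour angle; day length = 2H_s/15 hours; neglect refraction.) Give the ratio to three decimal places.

0.924

A: H_s = arccos(−tan 15.5° · tan -18.6°) = 84.64°, so 2H_s/15 = 11.2853 h.
B: H_s = arccos(−tan 15.0° · tan 6.0°) = 91.61°, so 2H_s/15 = 12.2147 h.
Ratio A/B = 11.2853 / 12.2147 = 0.9239.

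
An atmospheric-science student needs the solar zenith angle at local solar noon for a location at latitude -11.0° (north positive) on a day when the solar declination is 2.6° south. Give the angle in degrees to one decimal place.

8.4°

At local solar noon the hour angle is zero, so the zenith angle is |φ − δ| = |-11.0° − (-2.6°)| = 8.4°.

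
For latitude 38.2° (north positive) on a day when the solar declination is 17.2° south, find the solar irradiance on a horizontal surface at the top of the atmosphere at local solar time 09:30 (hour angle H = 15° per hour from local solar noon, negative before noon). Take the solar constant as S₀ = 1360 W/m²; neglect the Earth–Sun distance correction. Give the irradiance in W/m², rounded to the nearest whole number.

561 W/m²

Hour angle H = 15° × (9.5 − 12) = -37.50°.
cos θ_z = sin(38.2°) sin(-17.2°) + cos(38.2°) cos(-17.2°) cos(-37.50°) = -0.1829 + 0.5956 = 0.4127.
Top-of-atmosphere irradiance = S₀ cos θ_z = 1360 × 0.4127 = 561.27 W/m².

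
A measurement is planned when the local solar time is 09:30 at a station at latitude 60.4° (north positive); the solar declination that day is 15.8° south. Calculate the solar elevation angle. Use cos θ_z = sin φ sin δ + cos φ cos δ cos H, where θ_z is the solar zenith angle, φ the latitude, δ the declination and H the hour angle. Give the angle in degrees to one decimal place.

8.1°

Hour angle H = 15° × (9.5 − 12) = -37.50°.
cos θ_z = sin φ sin δ + cos φ cos δ cos H = (0.8695)(-0.2723) + (0.4939)(0.9622)(0.7934) = 0.1403.
θ_z = arccos(0.1403) = 81.93°, so the elevation is 90° − 81.93° = 8.07°.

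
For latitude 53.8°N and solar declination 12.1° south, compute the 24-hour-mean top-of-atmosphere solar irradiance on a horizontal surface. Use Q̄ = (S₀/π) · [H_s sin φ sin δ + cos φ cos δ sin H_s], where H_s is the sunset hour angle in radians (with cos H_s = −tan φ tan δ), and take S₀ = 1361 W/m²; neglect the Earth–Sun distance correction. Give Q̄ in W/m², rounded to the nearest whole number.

146 W/m²

The sunset hour angle satisfies cos H_s = −tan φ tan δ = 0.2929, giving H_s = 72.97°. In radians, H_s = 1.2736.
H_s sin φ sin δ = 1.2736 × 0.8070 × -0.2096 = -0.2154.
cos φ cos δ sin H_s = 0.5906 × 0.9778 × 0.9562 = 0.5522.
Q̄ = (1361/π) × (-0.2154 + 0.5522) = 433.22 × 0.3368 = 145.91 W/m².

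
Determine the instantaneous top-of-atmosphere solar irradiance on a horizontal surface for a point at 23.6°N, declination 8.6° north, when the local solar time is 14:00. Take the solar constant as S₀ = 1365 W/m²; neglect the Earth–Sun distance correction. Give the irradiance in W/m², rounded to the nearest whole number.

Hour angle H = 15° × (14 − 12) = 30.00°.
cos θ_z = sin(23.6°) sin(8.6°) + cos(23.6°) cos(8.6°) cos(30.00°) = 0.0599 + 0.7847 = 0.8446.
Top-of-atmosphere irradiance = S₀ cos θ_z = 1365 × 0.8446 = 1152.88 W/m².

1153 W/m²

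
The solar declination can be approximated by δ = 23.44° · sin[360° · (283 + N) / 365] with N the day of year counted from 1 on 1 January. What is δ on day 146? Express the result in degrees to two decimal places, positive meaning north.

360 × (283 + 146) / 365 = 423.123°; sin(423.123°) = 0.8920.
δ = 23.44 × 0.8920 = 20.908° ≈ +20.91°.

+20.91°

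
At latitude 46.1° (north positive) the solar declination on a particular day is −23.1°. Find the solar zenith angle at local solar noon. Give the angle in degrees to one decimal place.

69.2°

At local solar noon the hour angle is zero, so the zenith angle is |φ − δ| = |46.1° − (-23.1°)| = 69.2°.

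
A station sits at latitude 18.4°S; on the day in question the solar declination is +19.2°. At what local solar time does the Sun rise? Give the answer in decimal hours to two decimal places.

6.44 h

−tan φ tan δ = −(-0.3327)(0.3482) = 0.1158; H_s = arccos(0.1158) = 83.35°.
Sunrise is at 12 − H_s/15 = 12 − 5.557 = 6.443 h local solar time.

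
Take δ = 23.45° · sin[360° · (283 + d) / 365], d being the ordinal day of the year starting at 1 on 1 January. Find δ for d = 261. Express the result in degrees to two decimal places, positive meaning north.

+1.41°

360 × (283 + 261) / 365 = 536.548°; sin(536.548°) = 0.0602.
δ = 23.45 × 0.0602 = 1.412° ≈ +1.41°.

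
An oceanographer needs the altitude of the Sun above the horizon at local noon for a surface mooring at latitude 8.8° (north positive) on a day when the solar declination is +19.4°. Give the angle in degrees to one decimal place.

At local solar noon the hour angle is zero, so the elevation is 90° − |φ − δ| = 90° − |8.8° − (19.4°)| = 90° − 10.6° = 79.4°.

79.4°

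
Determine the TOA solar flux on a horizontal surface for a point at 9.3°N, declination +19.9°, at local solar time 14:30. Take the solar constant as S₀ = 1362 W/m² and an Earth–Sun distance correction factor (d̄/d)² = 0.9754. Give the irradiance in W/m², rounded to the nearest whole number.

Hour angle H = 15° × (14.5 − 12) = 37.50°.
cos θ_z = sin(9.3°) sin(19.9°) + cos(9.3°) cos(19.9°) cos(37.50°) = 0.0550 + 0.7362 = 0.7912.
Top-of-atmosphere irradiance = S₀ (d̄/d)² cos θ_z = 1362 × 0.9754 × 0.7912 = 1051.11 W/m².

1051 W/m²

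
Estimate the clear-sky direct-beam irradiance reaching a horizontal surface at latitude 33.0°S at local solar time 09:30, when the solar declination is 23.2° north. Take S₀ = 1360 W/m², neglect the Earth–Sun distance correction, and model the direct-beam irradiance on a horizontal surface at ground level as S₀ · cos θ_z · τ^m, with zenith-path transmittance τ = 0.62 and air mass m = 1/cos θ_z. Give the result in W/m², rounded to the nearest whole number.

162 W/m²

Hour angle H = 15° × (9.5 − 12) = -37.50°.
cos θ_z = sin φ sin δ + cos φ cos δ cos H = (-0.5446)(0.3939) + (0.8387)(0.9191)(0.7934) = 0.3971.
Air mass m = 1/cos θ_z = 1/0.3971 = 2.518; τ^m = 0.62^2.518 = 0.3001.
Surface direct beam = 1360 × 0.3971 × 0.3001 = 162.07 W/m².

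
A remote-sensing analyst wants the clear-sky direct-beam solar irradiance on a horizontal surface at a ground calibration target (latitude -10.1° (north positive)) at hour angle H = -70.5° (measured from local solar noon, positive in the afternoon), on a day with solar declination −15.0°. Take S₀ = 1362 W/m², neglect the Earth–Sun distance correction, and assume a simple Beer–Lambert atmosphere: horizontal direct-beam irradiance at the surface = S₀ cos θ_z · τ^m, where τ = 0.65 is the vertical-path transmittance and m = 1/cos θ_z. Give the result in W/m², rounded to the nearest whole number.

151 W/m²

With φ = -10.1°, δ = -15.0°, H = -70.50°: sin φ sin δ = 0.0454, cos φ cos δ cos H = 0.3174, so cos θ_z = 0.3628.
Air mass m = 1/cos θ_z = 1/0.3628 = 2.756; τ^m = 0.65^2.756 = 0.3051.
Surface direct beam = 1362 × 0.3628 × 0.3051 = 150.76 W/m².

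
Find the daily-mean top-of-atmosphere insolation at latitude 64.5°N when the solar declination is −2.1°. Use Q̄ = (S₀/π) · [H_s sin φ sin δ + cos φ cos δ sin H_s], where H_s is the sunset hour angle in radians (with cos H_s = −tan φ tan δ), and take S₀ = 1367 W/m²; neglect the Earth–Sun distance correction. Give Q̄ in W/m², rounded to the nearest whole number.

−tan φ tan δ = −(2.0965)(-0.0367) = 0.0769; H_s = arccos(0.0769) = 85.59°. In radians, H_s = 1.4938.
H_s sin φ sin δ = 1.4938 × 0.9026 × -0.0366 = -0.0493.
cos φ cos δ sin H_s = 0.4305 × 0.9993 × 0.9970 = 0.4289.
Q̄ = (1367/π) × (-0.0493 + 0.4289) = 435.13 × 0.3796 = 165.18 W/m².

165 W/m²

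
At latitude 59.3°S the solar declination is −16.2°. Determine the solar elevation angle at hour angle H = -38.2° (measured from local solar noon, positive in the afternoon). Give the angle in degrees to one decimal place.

38.7°

With φ = -59.3°, δ = -16.2°, H = -38.20°: sin φ sin δ = 0.2399, cos φ cos δ cos H = 0.3853, so cos θ_z = 0.6252.
θ_z = arccos(0.6252) = 51.30°, so the elevation is 90° − 51.30° = 38.70°.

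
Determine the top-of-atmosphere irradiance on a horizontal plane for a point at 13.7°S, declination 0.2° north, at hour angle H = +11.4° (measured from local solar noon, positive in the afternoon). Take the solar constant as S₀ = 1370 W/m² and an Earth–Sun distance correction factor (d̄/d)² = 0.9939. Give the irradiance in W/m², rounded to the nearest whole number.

With φ = -13.7°, δ = 0.2°, H = 11.40°: sin φ sin δ = -0.0008, cos φ cos δ cos H = 0.9524, so cos θ_z = 0.9516.
Top-of-atmosphere irradiance = S₀ (d̄/d)² cos θ_z = 1370 × 0.9939 × 0.9516 = 1295.74 W/m².

1296 W/m²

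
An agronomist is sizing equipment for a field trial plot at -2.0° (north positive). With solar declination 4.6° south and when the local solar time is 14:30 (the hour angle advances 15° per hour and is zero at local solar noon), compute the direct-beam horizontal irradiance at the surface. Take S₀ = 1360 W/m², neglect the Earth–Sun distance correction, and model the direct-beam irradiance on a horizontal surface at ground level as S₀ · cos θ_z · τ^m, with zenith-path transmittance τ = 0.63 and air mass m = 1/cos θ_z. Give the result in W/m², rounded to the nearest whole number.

Hour angle H = 15° × (14.5 − 12) = 37.50°.
With φ = -2.0°, δ = -4.6°, H = 37.50°: sin φ sin δ = 0.0028, cos φ cos δ cos H = 0.7903, so cos θ_z = 0.7931.
Air mass m = 1/cos θ_z = 1/0.7931 = 1.261; τ^m = 0.63^1.261 = 0.5584.
Surface direct beam = 1360 × 0.7931 × 0.5584 = 602.30 W/m².

602 W/m²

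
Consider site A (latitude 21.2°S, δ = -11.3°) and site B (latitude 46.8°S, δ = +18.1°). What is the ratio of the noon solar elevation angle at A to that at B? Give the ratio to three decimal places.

A: 90° − |-21.2 − (-11.3)| = 80.10°.
B: 90° − |-46.8 − (18.1)| = 25.10°.
Ratio A/B = 80.1000 / 25.1000 = 3.1912.

3.191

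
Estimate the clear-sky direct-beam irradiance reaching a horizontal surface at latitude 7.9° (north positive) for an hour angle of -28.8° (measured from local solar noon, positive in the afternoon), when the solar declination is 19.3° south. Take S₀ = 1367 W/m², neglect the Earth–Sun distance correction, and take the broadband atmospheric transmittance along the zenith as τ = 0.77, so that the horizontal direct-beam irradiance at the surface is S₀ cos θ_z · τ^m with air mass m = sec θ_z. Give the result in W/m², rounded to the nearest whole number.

755 W/m²

cos θ_z = sin φ sin δ + cos φ cos δ cos H = (0.1374)(-0.3305) + (0.9905)(0.9438)(0.8763) = 0.7738.
Air mass m = 1/cos θ_z = 1/0.7738 = 1.292; τ^m = 0.77^1.292 = 0.7134.
Surface direct beam = 1367 × 0.7738 × 0.7134 = 754.62 W/m².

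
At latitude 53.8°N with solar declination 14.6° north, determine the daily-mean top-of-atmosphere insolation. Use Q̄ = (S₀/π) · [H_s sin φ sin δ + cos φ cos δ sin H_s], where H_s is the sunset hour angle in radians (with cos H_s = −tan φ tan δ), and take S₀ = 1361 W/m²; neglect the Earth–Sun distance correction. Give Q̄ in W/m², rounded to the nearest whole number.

cos H_s = −tan(53.8°) · tan(14.6°) = -0.3559, so H_s = arccos(-0.3559) = 110.85°. In radians, H_s = 1.9347.
H_s sin φ sin δ = 1.9347 × 0.8070 × 0.2521 = 0.3936.
cos φ cos δ sin H_s = 0.5906 × 0.9677 × 0.9345 = 0.5341.
Q̄ = (1361/π) × (0.3936 + 0.5341) = 433.22 × 0.9277 = 401.90 W/m².

402 W/m²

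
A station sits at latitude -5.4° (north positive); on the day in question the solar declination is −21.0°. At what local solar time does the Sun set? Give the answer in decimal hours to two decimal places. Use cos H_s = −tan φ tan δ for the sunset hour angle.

18.14 h

The sunset hour angle satisfies cos H_s = −tan φ tan δ = -0.0363, giving H_s = 92.08°.
Sunset is at 12 + H_s/15 = 12 + 6.139 = 18.139 h local solar time.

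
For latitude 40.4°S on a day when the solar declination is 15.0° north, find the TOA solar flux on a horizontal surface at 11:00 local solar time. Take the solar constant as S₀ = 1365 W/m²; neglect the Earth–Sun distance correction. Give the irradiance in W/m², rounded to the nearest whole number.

741 W/m²

Hour angle H = 15° × (11 − 12) = -15.00°.
cos θ_z = sin(-40.4°) sin(15.0°) + cos(-40.4°) cos(15.0°) cos(-15.00°) = -0.1677 + 0.7105 = 0.5428.
Top-of-atmosphere irradiance = S₀ cos θ_z = 1365 × 0.5428 = 740.92 W/m².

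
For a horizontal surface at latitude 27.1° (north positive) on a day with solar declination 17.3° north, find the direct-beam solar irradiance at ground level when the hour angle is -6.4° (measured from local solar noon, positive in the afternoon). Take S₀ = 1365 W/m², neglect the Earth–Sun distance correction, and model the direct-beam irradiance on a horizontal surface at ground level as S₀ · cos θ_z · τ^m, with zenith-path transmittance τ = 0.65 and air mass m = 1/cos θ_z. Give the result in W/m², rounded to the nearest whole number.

862 W/m²

cos θ_z = sin(27.1°) sin(17.3°) + cos(27.1°) cos(17.3°) cos(-6.40°) = 0.1355 + 0.8446 = 0.9801.
Air mass m = 1/cos θ_z = 1/0.9801 = 1.020; τ^m = 0.65^1.020 = 0.6444.
Surface direct beam = 1365 × 0.9801 × 0.6444 = 862.10 W/m².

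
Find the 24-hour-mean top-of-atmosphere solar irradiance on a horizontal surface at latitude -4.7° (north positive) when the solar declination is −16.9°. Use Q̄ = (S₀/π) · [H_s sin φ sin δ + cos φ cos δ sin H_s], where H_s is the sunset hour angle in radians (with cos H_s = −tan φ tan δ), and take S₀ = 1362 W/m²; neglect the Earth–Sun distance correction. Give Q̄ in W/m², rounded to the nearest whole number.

430 W/m²

−tan φ tan δ = −(-0.0822)(-0.3038) = -0.0250; H_s = arccos(-0.0250) = 91.43°. In radians, H_s = 1.5958.
H_s sin φ sin δ = 1.5958 × -0.0819 × -0.2907 = 0.0380.
cos φ cos δ sin H_s = 0.9966 × 0.9568 × 0.9997 = 0.9533.
Q̄ = (1362/π) × (0.0380 + 0.9533) = 433.54 × 0.9913 = 429.77 W/m².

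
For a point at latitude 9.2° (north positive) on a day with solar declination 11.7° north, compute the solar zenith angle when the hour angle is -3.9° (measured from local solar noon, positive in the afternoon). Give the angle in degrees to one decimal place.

4.6°

cos θ_z = sin(9.2°) sin(11.7°) + cos(9.2°) cos(11.7°) cos(-3.90°) = 0.0324 + 0.9644 = 0.9968.
θ_z = arccos(0.9968) = 4.58°.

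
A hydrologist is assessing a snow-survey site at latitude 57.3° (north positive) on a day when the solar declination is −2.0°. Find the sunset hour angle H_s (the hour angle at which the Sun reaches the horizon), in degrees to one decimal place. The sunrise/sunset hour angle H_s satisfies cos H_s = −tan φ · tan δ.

86.9°

The sunset hour angle satisfies cos H_s = −tan φ tan δ = 0.0544, giving H_s = 86.88°.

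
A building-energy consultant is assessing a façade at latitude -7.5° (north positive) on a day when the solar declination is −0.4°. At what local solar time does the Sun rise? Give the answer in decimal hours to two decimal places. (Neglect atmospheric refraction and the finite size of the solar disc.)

cos H_s = −tan(-7.5°) · tan(-0.4°) = -0.0009, so H_s = arccos(-0.0009) = 90.05°.
Sunrise is at 12 − H_s/15 = 12 − 6.003 = 5.997 h local solar time.

6.00 h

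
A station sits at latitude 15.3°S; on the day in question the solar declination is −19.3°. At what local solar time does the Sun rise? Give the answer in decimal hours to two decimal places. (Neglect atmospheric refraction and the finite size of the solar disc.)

cos H_s = −tan(-15.3°) · tan(-19.3°) = -0.0958, so H_s = arccos(-0.0958) = 95.50°.
Sunrise is at 12 − H_s/15 = 12 − 6.367 = 5.633 h local solar time.

5.63 h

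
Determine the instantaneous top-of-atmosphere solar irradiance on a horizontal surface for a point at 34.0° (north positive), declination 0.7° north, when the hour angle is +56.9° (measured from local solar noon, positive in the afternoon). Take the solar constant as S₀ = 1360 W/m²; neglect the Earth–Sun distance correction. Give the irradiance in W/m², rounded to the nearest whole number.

625 W/m²

With φ = 34.0°, δ = 0.7°, H = 56.90°: sin φ sin δ = 0.0068, cos φ cos δ cos H = 0.4527, so cos θ_z = 0.4595.
Top-of-atmosphere irradiance = S₀ cos θ_z = 1360 × 0.4595 = 624.92 W/m².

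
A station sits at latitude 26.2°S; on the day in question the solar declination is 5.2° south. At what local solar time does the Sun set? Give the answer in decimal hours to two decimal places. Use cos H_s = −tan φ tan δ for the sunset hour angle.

18.17 h

cos H_s = −tan(-26.2°) · tan(-5.2°) = -0.0448, so H_s = arccos(-0.0448) = 92.57°.
Sunset is at 12 + H_s/15 = 12 + 6.171 = 18.171 h local solar time.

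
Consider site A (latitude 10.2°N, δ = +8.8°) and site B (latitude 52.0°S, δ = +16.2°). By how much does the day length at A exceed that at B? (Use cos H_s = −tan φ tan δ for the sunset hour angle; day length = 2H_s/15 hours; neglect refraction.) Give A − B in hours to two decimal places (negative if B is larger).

A: H_s = arccos(−tan 10.2° · tan 8.8°) = 91.60°, so 2H_s/15 = 12.2133 h.
B: H_s = arccos(−tan -52.0° · tan 16.2°) = 68.17°, so 2H_s/15 = 9.0893 h.
A − B = 12.2133 − 9.0893 = 3.1240 h.

+3.12 h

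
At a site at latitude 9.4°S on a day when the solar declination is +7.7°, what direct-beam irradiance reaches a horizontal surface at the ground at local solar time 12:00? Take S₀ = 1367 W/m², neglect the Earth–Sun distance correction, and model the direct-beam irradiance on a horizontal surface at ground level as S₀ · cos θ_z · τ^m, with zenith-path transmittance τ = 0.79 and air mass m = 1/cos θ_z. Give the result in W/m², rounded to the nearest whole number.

1021 W/m²

Hour angle H = 15° × (12 − 12) = 0.00°.
With φ = -9.4°, δ = 7.7°, H = 0.00°: sin φ sin δ = -0.0219, cos φ cos δ cos H = 0.9777, so cos θ_z = 0.9558.
Air mass m = 1/cos θ_z = 1/0.9558 = 1.046; τ^m = 0.79^1.046 = 0.7815.
Surface direct beam = 1367 × 0.9558 × 0.7815 = 1021.09 W/m².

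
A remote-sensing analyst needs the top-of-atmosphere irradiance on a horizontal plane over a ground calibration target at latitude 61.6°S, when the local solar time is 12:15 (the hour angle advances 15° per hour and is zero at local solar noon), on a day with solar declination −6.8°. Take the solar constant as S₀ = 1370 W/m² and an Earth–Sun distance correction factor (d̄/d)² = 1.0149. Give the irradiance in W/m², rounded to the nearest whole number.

Hour angle H = 15° × (12.25 − 12) = 3.75°.
cos θ_z = sin(-61.6°) sin(-6.8°) + cos(-61.6°) cos(-6.8°) cos(3.75°) = 0.1042 + 0.4713 = 0.5755.
Top-of-atmosphere irradiance = S₀ (d̄/d)² cos θ_z = 1370 × 1.0149 × 0.5755 = 800.18 W/m².

800 W/m²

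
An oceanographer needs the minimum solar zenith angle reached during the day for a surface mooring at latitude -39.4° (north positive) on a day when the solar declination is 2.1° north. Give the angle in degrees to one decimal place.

At local solar noon the hour angle is zero, so the zenith angle is |φ − δ| = |-39.4° − (2.1°)| = 41.5°.

41.5°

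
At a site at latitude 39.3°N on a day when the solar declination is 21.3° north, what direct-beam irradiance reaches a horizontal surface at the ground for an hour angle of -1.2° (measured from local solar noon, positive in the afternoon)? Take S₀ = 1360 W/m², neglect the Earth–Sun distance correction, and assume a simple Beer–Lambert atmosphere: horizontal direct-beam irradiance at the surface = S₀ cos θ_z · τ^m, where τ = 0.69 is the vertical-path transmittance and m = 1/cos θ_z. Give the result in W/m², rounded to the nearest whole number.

With φ = 39.3°, δ = 21.3°, H = -1.20°: sin φ sin δ = 0.2301, cos φ cos δ cos H = 0.7208, so cos θ_z = 0.9509.
Air mass m = 1/cos θ_z = 1/0.9509 = 1.052; τ^m = 0.69^1.052 = 0.6768.
Surface direct beam = 1360 × 0.9509 × 0.6768 = 875.25 W/m².

875 W/m²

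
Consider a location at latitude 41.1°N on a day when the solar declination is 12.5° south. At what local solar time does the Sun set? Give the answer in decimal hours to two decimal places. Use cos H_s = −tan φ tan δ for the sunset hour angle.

17.26 h

The sunset hour angle satisfies cos H_s = −tan φ tan δ = 0.1934, giving H_s = 78.85°.
Sunset is at 12 + H_s/15 = 12 + 5.257 = 17.257 h local solar time.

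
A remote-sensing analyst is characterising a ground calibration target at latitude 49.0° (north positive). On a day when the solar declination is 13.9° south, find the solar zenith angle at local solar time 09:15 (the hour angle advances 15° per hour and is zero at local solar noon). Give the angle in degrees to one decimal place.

Hour angle H = 15° × (9.25 − 12) = -41.25°.
With φ = 49.0°, δ = -13.9°, H = -41.25°: sin φ sin δ = -0.1813, cos φ cos δ cos H = 0.4788, so cos θ_z = 0.2975.
θ_z = arccos(0.2975) = 72.69°.

72.7°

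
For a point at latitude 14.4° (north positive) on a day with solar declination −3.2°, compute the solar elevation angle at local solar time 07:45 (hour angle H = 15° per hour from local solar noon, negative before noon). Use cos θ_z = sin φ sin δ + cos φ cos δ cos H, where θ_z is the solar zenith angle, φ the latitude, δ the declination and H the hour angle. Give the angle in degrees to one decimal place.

24.4°

Hour angle H = 15° × (7.75 − 12) = -63.75°.
cos θ_z = sin φ sin δ + cos φ cos δ cos H = (0.2487)(-0.0558) + (0.9686)(0.9984)(0.4423) = 0.4138.
θ_z = arccos(0.4138) = 65.56°, so the elevation is 90° − 65.56° = 24.44°.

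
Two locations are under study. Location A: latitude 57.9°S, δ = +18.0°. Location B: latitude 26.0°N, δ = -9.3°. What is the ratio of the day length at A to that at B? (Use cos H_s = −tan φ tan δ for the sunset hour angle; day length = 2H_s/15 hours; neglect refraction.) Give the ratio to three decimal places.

0.688

A: H_s = arccos(−tan -57.9° · tan 18.0°) = 58.80°, so 2H_s/15 = 7.8400 h.
B: H_s = arccos(−tan 26.0° · tan -9.3°) = 85.42°, so 2H_s/15 = 11.3893 h.
Ratio A/B = 7.8400 / 11.3893 = 0.6884.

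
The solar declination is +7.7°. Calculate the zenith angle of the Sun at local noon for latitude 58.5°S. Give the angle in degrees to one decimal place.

At local solar noon the hour angle is zero, so the zenith angle is |φ − δ| = |-58.5° − (7.7°)| = 66.2°.

66.2°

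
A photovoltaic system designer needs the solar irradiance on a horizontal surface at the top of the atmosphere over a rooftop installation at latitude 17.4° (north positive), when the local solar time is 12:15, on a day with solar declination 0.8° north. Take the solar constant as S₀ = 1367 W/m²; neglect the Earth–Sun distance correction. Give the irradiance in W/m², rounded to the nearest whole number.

1307 W/m²

Hour angle H = 15° × (12.25 − 12) = 3.75°.
cos θ_z = sin φ sin δ + cos φ cos δ cos H = (0.2990)(0.0140) + (0.9542)(0.9999)(0.9979) = 0.9563.
Top-of-atmosphere irradiance = S₀ cos θ_z = 1367 × 0.9563 = 1307.26 W/m².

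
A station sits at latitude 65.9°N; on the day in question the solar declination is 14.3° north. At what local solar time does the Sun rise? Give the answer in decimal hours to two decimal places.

−tan φ tan δ = −(2.2355)(0.2549) = -0.5698; H_s = arccos(-0.5698) = 124.74°.
Sunrise is at 12 − H_s/15 = 12 − 8.316 = 3.684 h local solar time.

3.68 h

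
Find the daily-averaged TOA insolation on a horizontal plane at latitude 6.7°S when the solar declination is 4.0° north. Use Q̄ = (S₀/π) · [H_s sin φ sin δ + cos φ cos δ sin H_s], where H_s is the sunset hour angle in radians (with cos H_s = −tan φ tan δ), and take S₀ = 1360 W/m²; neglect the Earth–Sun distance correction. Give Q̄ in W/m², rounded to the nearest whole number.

423 W/m²

cos H_s = −tan(-6.7°) · tan(4.0°) = 0.0082, so H_s = arccos(0.0082) = 89.53°. In radians, H_s = 1.5626.
H_s sin φ sin δ = 1.5626 × -0.1167 × 0.0698 = -0.0127.
cos φ cos δ sin H_s = 0.9932 × 0.9976 × 1.0000 = 0.9908.
Q̄ = (1360/π) × (-0.0127 + 0.9908) = 432.90 × 0.9781 = 423.42 W/m².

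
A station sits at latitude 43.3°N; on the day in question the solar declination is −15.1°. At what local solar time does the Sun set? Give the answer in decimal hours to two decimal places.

The sunset hour angle satisfies cos H_s = −tan φ tan δ = 0.2543, giving H_s = 75.27°.
Sunset is at 12 + H_s/15 = 12 + 5.018 = 17.018 h local solar time.

17.02 h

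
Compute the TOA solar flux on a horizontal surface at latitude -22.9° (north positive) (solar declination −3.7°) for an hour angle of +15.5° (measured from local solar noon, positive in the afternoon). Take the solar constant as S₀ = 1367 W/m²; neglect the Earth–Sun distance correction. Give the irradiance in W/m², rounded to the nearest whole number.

1245 W/m²

With φ = -22.9°, δ = -3.7°, H = 15.50°: sin φ sin δ = 0.0251, cos φ cos δ cos H = 0.8858, so cos θ_z = 0.9109.
Top-of-atmosphere irradiance = S₀ cos θ_z = 1367 × 0.9109 = 1245.20 W/m².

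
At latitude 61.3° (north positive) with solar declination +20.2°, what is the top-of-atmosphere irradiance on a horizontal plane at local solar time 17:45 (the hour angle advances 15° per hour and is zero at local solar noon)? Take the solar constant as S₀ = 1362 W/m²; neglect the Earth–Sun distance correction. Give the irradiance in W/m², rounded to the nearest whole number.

Hour angle H = 15° × (17.75 − 12) = 86.25°.
cos θ_z = sin(61.3°) sin(20.2°) + cos(61.3°) cos(20.2°) cos(86.25°) = 0.3029 + 0.0295 = 0.3324.
Top-of-atmosphere irradiance = S₀ cos θ_z = 1362 × 0.3324 = 452.73 W/m².

453 W/m²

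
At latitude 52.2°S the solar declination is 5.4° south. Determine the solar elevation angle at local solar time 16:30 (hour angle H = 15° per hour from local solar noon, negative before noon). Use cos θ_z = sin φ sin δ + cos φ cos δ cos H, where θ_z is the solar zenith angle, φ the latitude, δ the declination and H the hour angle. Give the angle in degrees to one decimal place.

17.9°

Hour angle H = 15° × (16.5 − 12) = 67.50°.
cos θ_z = sin φ sin δ + cos φ cos δ cos H = (-0.7902)(-0.0941) + (0.6129)(0.9956)(0.3827) = 0.3079.
θ_z = arccos(0.3079) = 72.07°, so the elevation is 90° − 72.07° = 17.93°.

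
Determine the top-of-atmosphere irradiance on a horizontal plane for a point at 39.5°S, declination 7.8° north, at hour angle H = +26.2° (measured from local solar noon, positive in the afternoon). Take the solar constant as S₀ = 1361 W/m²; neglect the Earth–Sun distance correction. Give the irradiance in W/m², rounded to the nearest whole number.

cos θ_z = sin(-39.5°) sin(7.8°) + cos(-39.5°) cos(7.8°) cos(26.20°) = -0.0863 + 0.6859 = 0.5996.
Top-of-atmosphere irradiance = S₀ cos θ_z = 1361 × 0.5996 = 816.06 W/m².

816 W/m²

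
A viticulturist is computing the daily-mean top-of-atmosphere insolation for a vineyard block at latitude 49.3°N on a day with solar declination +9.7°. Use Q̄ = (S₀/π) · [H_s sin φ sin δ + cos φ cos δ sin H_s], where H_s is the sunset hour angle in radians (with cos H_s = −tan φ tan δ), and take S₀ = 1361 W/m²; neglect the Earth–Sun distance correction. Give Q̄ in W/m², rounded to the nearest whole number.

The sunset hour angle satisfies cos H_s = −tan φ tan δ = -0.1987, giving H_s = 101.46°. In radians, H_s = 1.7708.
H_s sin φ sin δ = 1.7708 × 0.7581 × 0.1685 = 0.2262.
cos φ cos δ sin H_s = 0.6521 × 0.9857 × 0.9801 = 0.6300.
Q̄ = (1361/π) × (0.2262 + 0.6300) = 433.22 × 0.8562 = 370.92 W/m².

371 W/m²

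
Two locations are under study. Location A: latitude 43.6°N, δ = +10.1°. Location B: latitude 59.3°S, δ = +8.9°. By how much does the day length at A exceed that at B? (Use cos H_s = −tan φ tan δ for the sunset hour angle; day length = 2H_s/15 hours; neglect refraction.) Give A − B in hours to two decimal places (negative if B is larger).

+3.34 h

A: H_s = arccos(−tan 43.6° · tan 10.1°) = 99.77°, so 2H_s/15 = 13.3027 h.
B: H_s = arccos(−tan -59.3° · tan 8.9°) = 74.71°, so 2H_s/15 = 9.9613 h.
A − B = 13.3027 − 9.9613 = 3.3414 h.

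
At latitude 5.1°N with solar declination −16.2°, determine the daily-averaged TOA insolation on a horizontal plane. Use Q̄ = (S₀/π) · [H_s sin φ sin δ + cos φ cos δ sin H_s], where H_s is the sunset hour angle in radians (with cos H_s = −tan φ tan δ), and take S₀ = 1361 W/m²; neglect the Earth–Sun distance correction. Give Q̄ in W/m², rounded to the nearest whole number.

398 W/m²

−tan φ tan δ = −(0.0892)(-0.2905) = 0.0259; H_s = arccos(0.0259) = 88.52°. In radians, H_s = 1.5450.
H_s sin φ sin δ = 1.5450 × 0.0889 × -0.2790 = -0.0383.
cos φ cos δ sin H_s = 0.9960 × 0.9603 × 0.9997 = 0.9562.
Q̄ = (1361/π) × (-0.0383 + 0.9562) = 433.22 × 0.9179 = 397.65 W/m².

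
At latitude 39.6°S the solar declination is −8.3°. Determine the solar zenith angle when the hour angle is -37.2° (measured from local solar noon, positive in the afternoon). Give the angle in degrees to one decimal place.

cos θ_z = sin(-39.6°) sin(-8.3°) + cos(-39.6°) cos(-8.3°) cos(-37.20°) = 0.0920 + 0.6073 = 0.6993.
θ_z = arccos(0.6993) = 45.63°.

45.6°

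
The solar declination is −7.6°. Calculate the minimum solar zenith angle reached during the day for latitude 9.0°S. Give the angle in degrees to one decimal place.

1.4°

At local solar noon the hour angle is zero, so the zenith angle is |φ − δ| = |-9.0° − (-7.6°)| = 1.4°.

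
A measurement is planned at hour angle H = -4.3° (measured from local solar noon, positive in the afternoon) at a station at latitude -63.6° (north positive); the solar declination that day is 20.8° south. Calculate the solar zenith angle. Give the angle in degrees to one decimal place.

cos θ_z = sin φ sin δ + cos φ cos δ cos H = (-0.8957)(-0.3551) + (0.4446)(0.9348)(0.9972) = 0.7325.
θ_z = arccos(0.7325) = 42.90°.

42.9°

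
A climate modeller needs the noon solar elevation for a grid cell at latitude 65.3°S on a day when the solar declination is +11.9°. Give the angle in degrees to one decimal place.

At local solar noon the hour angle is zero, so the elevation is 90° − |φ − δ| = 90° − |-65.3° − (11.9°)| = 90° − 77.2° = 12.8°.

12.8°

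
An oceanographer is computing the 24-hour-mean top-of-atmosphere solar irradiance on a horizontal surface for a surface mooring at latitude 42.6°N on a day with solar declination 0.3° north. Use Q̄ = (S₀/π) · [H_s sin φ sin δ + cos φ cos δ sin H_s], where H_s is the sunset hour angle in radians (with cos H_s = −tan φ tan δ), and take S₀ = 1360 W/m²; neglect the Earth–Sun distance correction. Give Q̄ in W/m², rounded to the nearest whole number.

321 W/m²

The sunset hour angle satisfies cos H_s = −tan φ tan δ = -0.0048, giving H_s = 90.28°. In radians, H_s = 1.5757.
H_s sin φ sin δ = 1.5757 × 0.6769 × 0.0052 = 0.0055.
cos φ cos δ sin H_s = 0.7361 × 1.0000 × 1.0000 = 0.7361.
Q̄ = (1360/π) × (0.0055 + 0.7361) = 432.90 × 0.7416 = 321.04 W/m².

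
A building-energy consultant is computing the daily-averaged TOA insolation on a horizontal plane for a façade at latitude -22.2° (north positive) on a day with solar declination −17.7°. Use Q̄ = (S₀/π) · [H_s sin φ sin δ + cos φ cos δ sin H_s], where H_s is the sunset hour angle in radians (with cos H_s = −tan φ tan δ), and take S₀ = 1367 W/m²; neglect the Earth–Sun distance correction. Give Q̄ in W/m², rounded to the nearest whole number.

cos H_s = −tan(-22.2°) · tan(-17.7°) = -0.1302, so H_s = arccos(-0.1302) = 97.48°. In radians, H_s = 1.7013.
H_s sin φ sin δ = 1.7013 × -0.3778 × -0.3040 = 0.1954.
cos φ cos δ sin H_s = 0.9259 × 0.9527 × 0.9915 = 0.8746.
Q̄ = (1367/π) × (0.1954 + 0.8746) = 435.13 × 1.0700 = 465.59 W/m².

466 W/m²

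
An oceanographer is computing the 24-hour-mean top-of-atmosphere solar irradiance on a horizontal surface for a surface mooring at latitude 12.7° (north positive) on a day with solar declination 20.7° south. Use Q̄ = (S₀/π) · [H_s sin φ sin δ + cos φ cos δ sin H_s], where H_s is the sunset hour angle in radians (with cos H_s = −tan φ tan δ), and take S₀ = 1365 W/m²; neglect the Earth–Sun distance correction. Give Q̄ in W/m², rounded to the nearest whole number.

−tan φ tan δ = −(0.2254)(-0.3779) = 0.0852; H_s = arccos(0.0852) = 85.11°. In radians, H_s = 1.4854.
H_s sin φ sin δ = 1.4854 × 0.2198 × -0.3535 = -0.1154.
cos φ cos δ sin H_s = 0.9755 × 0.9354 × 0.9964 = 0.9092.
Q̄ = (1365/π) × (-0.1154 + 0.9092) = 434.49 × 0.7938 = 344.90 W/m².

345 W/m²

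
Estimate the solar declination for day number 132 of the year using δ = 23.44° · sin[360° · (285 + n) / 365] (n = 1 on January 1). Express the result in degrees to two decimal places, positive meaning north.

360 × (285 + 132) / 365 = 411.288°; sin(411.288°) = 0.7803.
δ = 23.44 × 0.7803 = 18.290° ≈ +18.29°.

+18.29°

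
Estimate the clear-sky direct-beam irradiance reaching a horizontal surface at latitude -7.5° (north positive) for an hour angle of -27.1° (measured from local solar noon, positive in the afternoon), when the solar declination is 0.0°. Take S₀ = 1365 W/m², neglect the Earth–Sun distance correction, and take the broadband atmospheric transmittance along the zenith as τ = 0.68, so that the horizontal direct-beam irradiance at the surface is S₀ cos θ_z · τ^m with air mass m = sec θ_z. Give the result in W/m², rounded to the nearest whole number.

778 W/m²

cos θ_z = sin(-7.5°) sin(0.0°) + cos(-7.5°) cos(0.0°) cos(-27.10°) = 0.0000 + 0.8826 = 0.8826.
Air mass m = 1/cos θ_z = 1/0.8826 = 1.133; τ^m = 0.68^1.133 = 0.6460.
Surface direct beam = 1365 × 0.8826 × 0.6460 = 778.27 W/m².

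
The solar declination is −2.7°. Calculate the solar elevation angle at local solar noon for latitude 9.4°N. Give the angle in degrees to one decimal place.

At local solar noon the hour angle is zero, so the elevation is 90° − |φ − δ| = 90° − |9.4° − (-2.7°)| = 90° − 12.1° = 77.9°.

77.9°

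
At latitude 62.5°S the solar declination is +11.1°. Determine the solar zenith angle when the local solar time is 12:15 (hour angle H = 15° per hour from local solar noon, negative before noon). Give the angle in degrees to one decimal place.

73.7°

Hour angle H = 15° × (12.25 − 12) = 3.75°.
With φ = -62.5°, δ = 11.1°, H = 3.75°: sin φ sin δ = -0.1708, cos φ cos δ cos H = 0.4521, so cos θ_z = 0.2813.
θ_z = arccos(0.2813) = 73.66°.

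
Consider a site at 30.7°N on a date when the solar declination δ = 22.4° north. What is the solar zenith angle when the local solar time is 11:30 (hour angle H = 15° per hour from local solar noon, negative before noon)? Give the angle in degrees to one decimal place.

Hour angle H = 15° × (11.5 − 12) = -7.50°.
cos θ_z = sin φ sin δ + cos φ cos δ cos H = (0.5105)(0.3811) + (0.8599)(0.9245)(0.9914) = 0.9827.
θ_z = arccos(0.9827) = 10.67°.

10.7°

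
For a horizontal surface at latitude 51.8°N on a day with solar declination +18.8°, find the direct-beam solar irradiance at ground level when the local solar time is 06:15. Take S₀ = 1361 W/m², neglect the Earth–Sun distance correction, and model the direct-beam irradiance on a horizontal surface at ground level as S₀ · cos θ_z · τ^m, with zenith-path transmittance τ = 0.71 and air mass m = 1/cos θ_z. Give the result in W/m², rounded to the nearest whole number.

123 W/m²

Hour angle H = 15° × (6.25 − 12) = -86.25°.
cos θ_z = sin φ sin δ + cos φ cos δ cos H = (0.7859)(0.3223) + (0.6184)(0.9466)(0.0654) = 0.2916.
Air mass m = 1/cos θ_z = 1/0.2916 = 3.429; τ^m = 0.71^3.429 = 0.3090.
Surface direct beam = 1361 × 0.2916 × 0.3090 = 122.63 W/m².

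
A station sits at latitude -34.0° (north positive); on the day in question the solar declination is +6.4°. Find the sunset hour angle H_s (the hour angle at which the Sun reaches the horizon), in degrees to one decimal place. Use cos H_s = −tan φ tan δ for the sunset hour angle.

cos H_s = −tan(-34.0°) · tan(6.4°) = 0.0757, so H_s = arccos(0.0757) = 85.66°.

85.7°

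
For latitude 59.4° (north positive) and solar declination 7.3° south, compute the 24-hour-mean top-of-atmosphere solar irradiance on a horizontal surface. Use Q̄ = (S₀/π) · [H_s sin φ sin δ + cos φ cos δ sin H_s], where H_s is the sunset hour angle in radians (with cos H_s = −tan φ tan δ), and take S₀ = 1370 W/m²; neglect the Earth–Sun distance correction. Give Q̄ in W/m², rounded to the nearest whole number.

−tan φ tan δ = −(1.6909)(-0.1281) = 0.2166; H_s = arccos(0.2166) = 77.49°. In radians, H_s = 1.3525.
H_s sin φ sin δ = 1.3525 × 0.8607 × -0.1271 = -0.1480.
cos φ cos δ sin H_s = 0.5090 × 0.9919 × 0.9763 = 0.4929.
Q̄ = (1370/π) × (-0.1480 + 0.4929) = 436.08 × 0.3449 = 150.40 W/m².

150 W/m²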